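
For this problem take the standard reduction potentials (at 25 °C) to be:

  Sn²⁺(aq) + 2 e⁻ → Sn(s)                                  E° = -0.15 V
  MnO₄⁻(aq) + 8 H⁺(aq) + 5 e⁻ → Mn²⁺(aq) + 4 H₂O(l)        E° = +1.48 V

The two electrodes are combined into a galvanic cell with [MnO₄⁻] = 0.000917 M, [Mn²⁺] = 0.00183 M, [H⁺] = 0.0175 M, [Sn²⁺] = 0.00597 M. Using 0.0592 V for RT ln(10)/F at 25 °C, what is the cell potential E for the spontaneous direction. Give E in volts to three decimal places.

+1.526 V

MnO₄⁻/Mn²⁺ is the cathode (higher E°), Sn²⁺/Sn the anode: E°cell = +1.48 − (-0.15) = +1.63 V, n = 10.
Overall: 2 MnO₄⁻(aq) + 16 H⁺(aq) + 5 Sn(s) → 2 Mn²⁺(aq) + 8 H₂O(l) + 5 Sn²⁺(aq)
Q = [Mn²⁺]^2·[Sn²⁺]^5 / ([MnO₄⁻]^2·[H⁺]^16); log Q = 17.591.
E = E° − (0.0592/n) log Q = +1.63 − (0.0592/10)(17.591) = +1.526 V.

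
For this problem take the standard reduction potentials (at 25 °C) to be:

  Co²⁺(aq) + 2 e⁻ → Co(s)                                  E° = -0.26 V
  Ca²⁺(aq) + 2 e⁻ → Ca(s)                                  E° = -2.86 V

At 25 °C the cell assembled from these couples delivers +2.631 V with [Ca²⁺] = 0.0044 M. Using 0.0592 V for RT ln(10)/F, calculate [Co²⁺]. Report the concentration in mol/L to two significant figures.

0.049 M

Co²⁺/Co is the cathode, Ca²⁺/Ca the anode: E°cell = +2.60 V, n = 2.
Overall reaction: Co²⁺(aq) + Ca(s) → Co(s) + Ca²⁺(aq); Q = [Ca²⁺]^1/[Co²⁺]^1.
From E = E° − (0.0592/n) log Q: log Q = (E° − E)·n/0.0592 = (+2.60 − (+2.631))·2/0.0592 = -1.0473.
So 1·log[Co²⁺] = 1·log(0.0044) − log Q = -2.3565 − (-1.0473) = -1.3092; [Co²⁺] = 10^(-1.3092) ≈ 0.049 M.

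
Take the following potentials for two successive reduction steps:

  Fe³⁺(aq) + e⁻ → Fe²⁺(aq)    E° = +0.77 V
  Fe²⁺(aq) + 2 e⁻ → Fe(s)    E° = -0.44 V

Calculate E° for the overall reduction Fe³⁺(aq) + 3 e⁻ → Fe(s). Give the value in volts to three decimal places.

-0.037 V

Adding the free-energy changes (−nFE°) of the two steps gives −n₃FE°₃ = −n₁FE°₁ − n₂FE°₂.
E°₃ = (1×+0.77 + 2×-0.44) / 3 = (-0.110) / 3 = -0.037 V.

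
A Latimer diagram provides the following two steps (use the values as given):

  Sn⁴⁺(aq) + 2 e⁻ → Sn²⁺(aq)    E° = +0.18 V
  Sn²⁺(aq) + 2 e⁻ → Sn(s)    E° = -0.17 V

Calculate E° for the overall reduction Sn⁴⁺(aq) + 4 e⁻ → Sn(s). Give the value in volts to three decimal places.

+0.005 V

Since ΔG° = −nFE° is additive over sequential reductions, n₃E°₃ = n₁E°₁ + n₂E°₂.
E°₃ = (2×+0.18 + 2×-0.17) / 4 = (+0.020) / 4 = +0.005 V.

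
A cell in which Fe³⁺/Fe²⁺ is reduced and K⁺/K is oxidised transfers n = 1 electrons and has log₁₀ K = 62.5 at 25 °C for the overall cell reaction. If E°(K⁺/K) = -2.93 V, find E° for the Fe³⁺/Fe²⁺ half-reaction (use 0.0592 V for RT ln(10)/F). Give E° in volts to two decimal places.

E°cell = (0.0592/n)·log K = (0.0592/1)(62.5) = +3.700 V.
Since Fe³⁺/Fe²⁺ is the cathode and K⁺/K the anode, E°cell = E°(Fe³⁺/Fe²⁺) − E°(K⁺/K).
So E°(Fe³⁺/Fe²⁺) = E°cell + E°(K⁺/K) = +3.700 + (-2.93) = +0.77 V.

+0.77 V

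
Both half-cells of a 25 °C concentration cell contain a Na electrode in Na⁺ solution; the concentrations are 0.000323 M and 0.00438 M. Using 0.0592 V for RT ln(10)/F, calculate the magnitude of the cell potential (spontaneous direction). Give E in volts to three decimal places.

For a concentration cell E°cell = 0. The 0.00438 M side is the cathode (reduction is favoured where [Na⁺] is higher).
With n = 1, E = −(0.0592/1) log([Na⁺]ₐₙ/[Na⁺]꜀ₐₜ) = −(0.0592/1) log(0.000323/0.00438) = −(0.0592/1)(-1.132) = +0.067 V.

+0.067 V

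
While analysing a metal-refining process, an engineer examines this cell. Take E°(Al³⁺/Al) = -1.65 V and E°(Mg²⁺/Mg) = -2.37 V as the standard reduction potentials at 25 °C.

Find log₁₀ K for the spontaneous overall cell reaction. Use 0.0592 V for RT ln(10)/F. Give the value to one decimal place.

Cathode: Al³⁺/Al; anode: Mg²⁺/Mg. E°cell = +0.72 V, n = 6.
log K = nE°cell / 0.0592 = (6)(+0.72) / 0.0592 = 73.0.

73.0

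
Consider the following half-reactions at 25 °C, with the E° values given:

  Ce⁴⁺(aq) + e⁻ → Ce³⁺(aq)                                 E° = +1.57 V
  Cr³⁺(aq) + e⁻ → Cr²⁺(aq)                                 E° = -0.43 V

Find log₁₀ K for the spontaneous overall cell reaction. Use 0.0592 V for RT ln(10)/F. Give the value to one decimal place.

Cathode: Ce⁴⁺/Ce³⁺; anode: Cr³⁺/Cr²⁺. E°cell = +2.00 V, n = 1.
log K = nE°cell / 0.0592 = (1)(+2.00) / 0.0592 = 33.8.

33.8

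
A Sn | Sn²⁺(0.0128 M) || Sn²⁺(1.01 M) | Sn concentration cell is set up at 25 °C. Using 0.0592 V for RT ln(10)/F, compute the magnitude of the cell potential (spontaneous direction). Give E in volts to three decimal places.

For a concentration cell E°cell = 0. The 1.01 M side is the cathode (reduction is favoured where [Sn²⁺] is higher).
With n = 2, E = −(0.0592/2) log([Sn²⁺]ₐₙ/[Sn²⁺]꜀ₐₜ) = −(0.0592/2) log(0.0128/1.01) = −(0.0592/2)(-1.897) = +0.056 V.

+0.056 V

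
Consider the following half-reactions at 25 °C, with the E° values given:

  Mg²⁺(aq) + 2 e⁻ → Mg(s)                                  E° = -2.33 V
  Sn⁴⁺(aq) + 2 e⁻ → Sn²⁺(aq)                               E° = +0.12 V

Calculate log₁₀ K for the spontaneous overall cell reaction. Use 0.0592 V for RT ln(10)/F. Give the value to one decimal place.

82.8

Cathode: Sn⁴⁺/Sn²⁺; anode: Mg²⁺/Mg. E°cell = +2.45 V, n = 2.
log K = nE°cell / 0.0592 = (2)(+2.45) / 0.0592 = 82.8.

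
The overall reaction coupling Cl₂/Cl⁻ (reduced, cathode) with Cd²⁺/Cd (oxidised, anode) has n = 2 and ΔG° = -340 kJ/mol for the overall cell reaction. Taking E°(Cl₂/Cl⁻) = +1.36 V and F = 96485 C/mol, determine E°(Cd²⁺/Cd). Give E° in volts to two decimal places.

E°cell = −ΔG°/(nF) = −(-340×10³)/((2)(96485)) = +1.762 V.
Since Cl₂/Cl⁻ is the cathode and Cd²⁺/Cd the anode, E°cell = E°(Cl₂/Cl⁻) − E°(Cd²⁺/Cd).
So E°(Cd²⁺/Cd) = E°(Cl₂/Cl⁻) − E°cell = (+1.36) − (+1.762) = -0.40 V.

-0.40 V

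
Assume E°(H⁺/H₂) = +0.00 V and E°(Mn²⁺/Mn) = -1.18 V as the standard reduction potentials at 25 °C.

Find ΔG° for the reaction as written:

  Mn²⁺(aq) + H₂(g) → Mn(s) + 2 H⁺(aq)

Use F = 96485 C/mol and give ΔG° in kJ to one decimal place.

As written, Mn²⁺/Mn is reduced (cathode) and H⁺/H₂ is oxidised (anode), so E°cell = (-1.18) − (+0.00) = -1.18 V.
Balancing electrons gives n = 2.
ΔG° = −nFE° = −(2)(96485)(-1.18) = 227,705 J = +227.7 kJ.

+227.7 kJ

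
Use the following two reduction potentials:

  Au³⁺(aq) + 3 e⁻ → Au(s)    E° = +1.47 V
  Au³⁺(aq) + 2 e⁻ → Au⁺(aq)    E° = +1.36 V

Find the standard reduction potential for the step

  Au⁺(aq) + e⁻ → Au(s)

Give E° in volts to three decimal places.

+1.690 V

Sequential free energies add, so n₃E°₃ = n₁E°₁ + n₂E°₂.
With n₃ = 3, and the known step contributing 2×(+1.36) V, the unknown satisfies 1·E° = 3×(+1.47) − 2×(+1.36) = +1.690.
E° = +1.690 / 1 = +1.690 V.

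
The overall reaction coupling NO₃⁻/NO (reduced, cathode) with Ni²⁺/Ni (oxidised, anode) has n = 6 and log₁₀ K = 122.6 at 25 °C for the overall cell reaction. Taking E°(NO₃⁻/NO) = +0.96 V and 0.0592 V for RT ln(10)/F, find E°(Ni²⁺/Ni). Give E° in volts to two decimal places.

-0.25 V

E°cell = (0.0592/n)·log K = (0.0592/6)(122.6) = +1.210 V.
Since NO₃⁻/NO is the cathode and Ni²⁺/Ni the anode, E°cell = E°(NO₃⁻/NO) − E°(Ni²⁺/Ni).
So E°(Ni²⁺/Ni) = E°(NO₃⁻/NO) − E°cell = (+0.96) − (+1.210) = -0.25 V.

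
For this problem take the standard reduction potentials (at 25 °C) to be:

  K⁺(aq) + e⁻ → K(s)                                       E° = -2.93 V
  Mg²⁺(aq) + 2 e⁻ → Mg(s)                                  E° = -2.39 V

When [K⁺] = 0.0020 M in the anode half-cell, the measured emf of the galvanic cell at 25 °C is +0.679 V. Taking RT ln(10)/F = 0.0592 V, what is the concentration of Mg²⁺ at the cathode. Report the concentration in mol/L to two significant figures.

Mg²⁺/Mg is the cathode, K⁺/K the anode: E°cell = +0.54 V, n = 2.
Overall reaction: Mg²⁺(aq) + 2 K(s) → Mg(s) + 2 K⁺(aq); Q = [K⁺]^2/[Mg²⁺]^1.
From E = E° − (0.0592/n) log Q: log Q = (E° − E)·n/0.0592 = (+0.54 − (+0.679))·2/0.0592 = -4.6959.
So 1·log[Mg²⁺] = 2·log(0.002) − log Q = -5.3979 − (-4.6959) = -0.7020; [Mg²⁺] = 10^(-0.7020) ≈ 0.20 M.

0.20 M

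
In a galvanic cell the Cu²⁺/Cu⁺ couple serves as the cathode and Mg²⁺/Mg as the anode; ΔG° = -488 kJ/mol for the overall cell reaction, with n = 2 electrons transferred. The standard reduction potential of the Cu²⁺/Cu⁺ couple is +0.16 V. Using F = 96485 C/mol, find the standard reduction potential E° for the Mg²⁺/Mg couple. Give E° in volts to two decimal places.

E°cell = −ΔG°/(nF) = −(-488×10³)/((2)(96485)) = +2.529 V.
Since Cu²⁺/Cu⁺ is the cathode and Mg²⁺/Mg the anode, E°cell = E°(Cu²⁺/Cu⁺) − E°(Mg²⁺/Mg).
So E°(Mg²⁺/Mg) = E°(Cu²⁺/Cu⁺) − E°cell = (+0.16) − (+2.529) = -2.37 V.

-2.37 V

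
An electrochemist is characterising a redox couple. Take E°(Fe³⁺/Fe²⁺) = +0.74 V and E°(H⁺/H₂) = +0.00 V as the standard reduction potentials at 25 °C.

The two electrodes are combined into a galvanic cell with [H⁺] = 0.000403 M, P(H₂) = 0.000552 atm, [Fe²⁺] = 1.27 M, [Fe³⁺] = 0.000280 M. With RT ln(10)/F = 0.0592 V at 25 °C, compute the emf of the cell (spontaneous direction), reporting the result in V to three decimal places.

+0.628 V

Fe³⁺/Fe²⁺ is the cathode (higher E°), H⁺/H₂ the anode: E°cell = +0.74 − (+0.00) = +0.74 V, n = 2.
Overall: 2 Fe³⁺(aq) + H₂(g) → 2 Fe²⁺(aq) + 2 H⁺(aq)
Q = [Fe²⁺]^2·[H⁺]^2 / ([Fe³⁺]^2·P(H₂)); log Q = 3.782.
E = E° − (0.0592/n) log Q = +0.74 − (0.0592/2)(3.782) = +0.628 V.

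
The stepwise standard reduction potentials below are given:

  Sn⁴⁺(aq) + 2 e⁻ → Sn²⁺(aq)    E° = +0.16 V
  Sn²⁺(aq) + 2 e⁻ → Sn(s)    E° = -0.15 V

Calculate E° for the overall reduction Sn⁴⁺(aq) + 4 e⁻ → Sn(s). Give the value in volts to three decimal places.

+0.005 V

Standard free energies of sequential steps add: ΔG°₃ = ΔG°₁ + ΔG°₂, so n₃E°₃ = n₁E°₁ + n₂E°₂.
E°₃ = (2×+0.16 + 2×-0.15) / 4 = (+0.020) / 4 = +0.005 V.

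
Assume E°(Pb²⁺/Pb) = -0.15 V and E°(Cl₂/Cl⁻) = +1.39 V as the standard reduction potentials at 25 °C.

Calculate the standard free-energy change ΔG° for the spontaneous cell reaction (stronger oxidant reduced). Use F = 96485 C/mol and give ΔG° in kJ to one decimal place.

Cl₂/Cl⁻ (E° = +1.39 V) is the cathode; Pb²⁺/Pb (E° = -0.15 V) is the anode, so E°cell = +1.54 V.
Balancing electrons gives n = 2 (lcm of 2 and 2).
ΔG° = −nFE° = −(2)(96485)(+1.54) = -297,174 J = -297.2 kJ.

-297.2 kJ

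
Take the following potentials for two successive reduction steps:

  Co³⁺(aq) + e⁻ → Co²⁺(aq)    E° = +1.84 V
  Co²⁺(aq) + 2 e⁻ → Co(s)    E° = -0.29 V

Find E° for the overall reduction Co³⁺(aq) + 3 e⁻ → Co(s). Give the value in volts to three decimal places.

+0.420 V

Adding the free-energy changes (−nFE°) of the two steps gives −n₃FE°₃ = −n₁FE°₁ − n₂FE°₂.
E°₃ = (1×+1.84 + 2×-0.29) / 3 = (+1.260) / 3 = +0.420 V.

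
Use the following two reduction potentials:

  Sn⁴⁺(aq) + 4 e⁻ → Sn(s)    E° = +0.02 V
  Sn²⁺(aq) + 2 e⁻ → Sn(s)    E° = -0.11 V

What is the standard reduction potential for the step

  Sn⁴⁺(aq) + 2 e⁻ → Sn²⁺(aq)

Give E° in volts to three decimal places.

+0.150 V

Sequential free energies add, so n₃E°₃ = n₁E°₁ + n₂E°₂.
With n₃ = 4, and the known step contributing 2×(-0.11) V, the unknown satisfies 2·E° = 4×(+0.02) − 2×(-0.11) = +0.300.
E° = +0.300 / 2 = +0.150 V.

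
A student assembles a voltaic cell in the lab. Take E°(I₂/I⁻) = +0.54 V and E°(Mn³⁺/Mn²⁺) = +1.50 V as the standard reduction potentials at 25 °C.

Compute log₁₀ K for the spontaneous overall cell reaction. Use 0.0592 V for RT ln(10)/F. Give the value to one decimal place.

Cathode: Mn³⁺/Mn²⁺; anode: I₂/I⁻. E°cell = +0.96 V, n = 2.
log K = nE°cell / 0.0592 = (2)(+0.96) / 0.0592 = 32.4.

32.4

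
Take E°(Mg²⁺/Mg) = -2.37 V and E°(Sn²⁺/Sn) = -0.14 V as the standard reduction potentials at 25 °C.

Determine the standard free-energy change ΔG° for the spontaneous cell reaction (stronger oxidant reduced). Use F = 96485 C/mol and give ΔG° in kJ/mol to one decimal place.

Sn²⁺/Sn (E° = -0.14 V) is the cathode; Mg²⁺/Mg (E° = -2.37 V) is the anode, so E°cell = +2.23 V.
Balancing electrons gives n = 2 (lcm of 2 and 2).
ΔG° = −nFE° = −(2)(96485)(+2.23) = -430,323 J = -430.3 kJ/mol.

-430.3 kJ/mol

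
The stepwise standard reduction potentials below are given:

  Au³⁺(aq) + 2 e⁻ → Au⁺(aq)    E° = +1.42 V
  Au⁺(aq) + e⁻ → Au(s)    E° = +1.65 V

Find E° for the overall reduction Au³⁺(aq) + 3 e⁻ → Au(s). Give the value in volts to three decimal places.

+1.497 V

Standard free energies of sequential steps add: ΔG°₃ = ΔG°₁ + ΔG°₂, so n₃E°₃ = n₁E°₁ + n₂E°₂.
E°₃ = (2×+1.42 + 1×+1.65) / 3 = (+4.490) / 3 = +1.497 V.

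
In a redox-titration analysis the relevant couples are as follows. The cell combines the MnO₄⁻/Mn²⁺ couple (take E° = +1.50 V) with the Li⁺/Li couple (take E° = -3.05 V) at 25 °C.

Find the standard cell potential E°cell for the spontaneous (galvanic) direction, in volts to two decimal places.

+4.55 V

The MnO₄⁻/Mn²⁺ couple has the higher reduction potential, so it is the cathode; Li⁺/Li is oxidised at the anode.
E°cell = E°(cathode) − E°(anode) = (+1.50) − (-3.05) = +4.55 V.
Since E°cell > 0, the reaction is spontaneous under standard conditions.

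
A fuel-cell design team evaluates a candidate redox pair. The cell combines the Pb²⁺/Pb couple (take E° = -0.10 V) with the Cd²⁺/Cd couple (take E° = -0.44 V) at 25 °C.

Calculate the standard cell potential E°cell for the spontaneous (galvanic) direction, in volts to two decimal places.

The Pb²⁺/Pb couple has the higher reduction potential, so it is the cathode; Cd²⁺/Cd is oxidised at the anode.
E°cell = E°(cathode) − E°(anode) = (-0.10) − (-0.44) = +0.34 V.

+0.34 V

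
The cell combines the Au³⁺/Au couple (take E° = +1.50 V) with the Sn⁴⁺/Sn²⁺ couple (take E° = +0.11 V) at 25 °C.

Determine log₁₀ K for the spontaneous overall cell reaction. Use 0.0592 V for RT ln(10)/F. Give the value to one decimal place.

Cathode: Au³⁺/Au; anode: Sn⁴⁺/Sn²⁺. E°cell = +1.39 V, n = 6.
log K = nE°cell / 0.0592 = (6)(+1.39) / 0.0592 = 140.9.

140.9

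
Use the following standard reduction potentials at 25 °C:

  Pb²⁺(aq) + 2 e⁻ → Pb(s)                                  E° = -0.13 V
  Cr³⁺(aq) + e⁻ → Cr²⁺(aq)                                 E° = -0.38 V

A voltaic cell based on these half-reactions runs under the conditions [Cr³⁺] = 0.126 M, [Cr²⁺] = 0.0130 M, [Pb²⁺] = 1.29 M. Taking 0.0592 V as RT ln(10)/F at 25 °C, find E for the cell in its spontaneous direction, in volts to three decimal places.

+0.195 V

Pb²⁺/Pb is the cathode (higher E°), Cr³⁺/Cr²⁺ the anode: E°cell = -0.13 − (-0.38) = +0.25 V, n = 2.
Overall: Pb²⁺(aq) + 2 Cr²⁺(aq) → Pb(s) + 2 Cr³⁺(aq)
Q = [Cr³⁺]^2 / ([Pb²⁺]·[Cr²⁺]^2); log Q = 1.862.
E = E° − (0.0592/n) log Q = +0.25 − (0.0592/2)(1.862) = +0.195 V.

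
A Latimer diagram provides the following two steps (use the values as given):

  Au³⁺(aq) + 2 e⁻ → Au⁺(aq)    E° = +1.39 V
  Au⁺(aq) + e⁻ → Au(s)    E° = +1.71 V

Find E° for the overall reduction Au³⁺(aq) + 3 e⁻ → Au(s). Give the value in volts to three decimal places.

+1.497 V

Standard free energies of sequential steps add: ΔG°₃ = ΔG°₁ + ΔG°₂, so n₃E°₃ = n₁E°₁ + n₂E°₂.
E°₃ = (2×+1.39 + 1×+1.71) / 3 = (+4.490) / 3 = +1.497 V.
E° values themselves are not directly additive — weighting by electron count is essential.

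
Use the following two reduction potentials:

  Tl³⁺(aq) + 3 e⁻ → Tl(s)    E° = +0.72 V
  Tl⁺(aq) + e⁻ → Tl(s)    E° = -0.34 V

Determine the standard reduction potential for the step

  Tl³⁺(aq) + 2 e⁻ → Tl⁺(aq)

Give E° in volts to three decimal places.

+1.250 V

Sequential free energies add, so n₃E°₃ = n₁E°₁ + n₂E°₂.
With n₃ = 3, and the known step contributing 1×(-0.34) V, the unknown satisfies 2·E° = 3×(+0.72) − 1×(-0.34) = +2.500.
E° = +2.500 / 2 = +1.250 V.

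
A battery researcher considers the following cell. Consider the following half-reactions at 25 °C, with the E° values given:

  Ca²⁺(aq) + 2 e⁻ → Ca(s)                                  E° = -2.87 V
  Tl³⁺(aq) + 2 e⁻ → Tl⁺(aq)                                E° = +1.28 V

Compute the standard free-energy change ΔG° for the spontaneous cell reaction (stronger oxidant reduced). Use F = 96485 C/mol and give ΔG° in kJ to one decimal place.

Tl³⁺/Tl⁺ (E° = +1.28 V) is the cathode; Ca²⁺/Ca (E° = -2.87 V) is the anode, so E°cell = +4.15 V.
Balancing electrons gives n = 2 (lcm of 2 and 2).
ΔG° = −nFE° = −(2)(96485)(+4.15) = -800,826 J = -800.8 kJ.

-800.8 kJ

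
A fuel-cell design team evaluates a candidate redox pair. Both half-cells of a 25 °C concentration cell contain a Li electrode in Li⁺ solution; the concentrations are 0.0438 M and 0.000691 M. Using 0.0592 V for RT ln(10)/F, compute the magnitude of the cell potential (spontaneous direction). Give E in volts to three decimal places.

+0.107 V

For a concentration cell E°cell = 0. The 0.0438 M side is the cathode (reduction is favoured where [Li⁺] is higher).
With n = 1, E = −(0.0592/1) log([Li⁺]ₐₙ/[Li⁺]꜀ₐₜ) = −(0.0592/1) log(0.000691/0.0438) = −(0.0592/1)(-1.802) = +0.107 V.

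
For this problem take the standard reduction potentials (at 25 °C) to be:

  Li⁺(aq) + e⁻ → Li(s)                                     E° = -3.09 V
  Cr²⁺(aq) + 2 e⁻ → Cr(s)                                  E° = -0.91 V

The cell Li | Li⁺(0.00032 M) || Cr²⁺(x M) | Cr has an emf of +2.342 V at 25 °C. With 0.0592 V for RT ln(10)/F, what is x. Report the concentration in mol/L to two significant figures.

Cr²⁺/Cr is the cathode, Li⁺/Li the anode: E°cell = +2.18 V, n = 2.
Overall reaction: Cr²⁺(aq) + 2 Li(s) → Cr(s) + 2 Li⁺(aq); Q = [Li⁺]^2/[Cr²⁺]^1.
From E = E° − (0.0592/n) log Q: log Q = (E° − E)·n/0.0592 = (+2.18 − (+2.342))·2/0.0592 = -5.4730.
So 1·log[Cr²⁺] = 2·log(0.00032) − log Q = -6.9897 − (-5.4730) = -1.5167; [Cr²⁺] = 10^(-1.5167) ≈ 0.030 M.

0.030 M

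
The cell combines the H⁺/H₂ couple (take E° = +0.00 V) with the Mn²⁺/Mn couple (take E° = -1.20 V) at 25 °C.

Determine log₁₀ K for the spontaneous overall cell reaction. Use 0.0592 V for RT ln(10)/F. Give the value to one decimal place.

Cathode: H⁺/H₂; anode: Mn²⁺/Mn. E°cell = +1.20 V, n = 2.
log K = nE°cell / 0.0592 = (2)(+1.20) / 0.0592 = 40.5.

40.5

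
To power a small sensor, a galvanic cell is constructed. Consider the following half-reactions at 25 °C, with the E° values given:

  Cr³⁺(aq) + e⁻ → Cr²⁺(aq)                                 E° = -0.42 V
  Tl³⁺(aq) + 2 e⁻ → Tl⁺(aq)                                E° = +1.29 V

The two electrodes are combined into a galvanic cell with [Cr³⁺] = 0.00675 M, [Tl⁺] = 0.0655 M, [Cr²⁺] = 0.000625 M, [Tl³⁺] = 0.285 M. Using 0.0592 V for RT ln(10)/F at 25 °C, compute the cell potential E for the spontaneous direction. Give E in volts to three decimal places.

+1.668 V

Tl³⁺/Tl⁺ is the cathode (higher E°), Cr³⁺/Cr²⁺ the anode: E°cell = +1.29 − (-0.42) = +1.71 V, n = 2.
Overall: Tl³⁺(aq) + 2 Cr²⁺(aq) → Tl⁺(aq) + 2 Cr³⁺(aq)
Q = [Tl⁺]·[Cr³⁺]^2 / ([Tl³⁺]·[Cr²⁺]^2); log Q = 1.428.
E = E° − (0.0592/n) log Q = +1.71 − (0.0592/2)(1.428) = +1.668 V.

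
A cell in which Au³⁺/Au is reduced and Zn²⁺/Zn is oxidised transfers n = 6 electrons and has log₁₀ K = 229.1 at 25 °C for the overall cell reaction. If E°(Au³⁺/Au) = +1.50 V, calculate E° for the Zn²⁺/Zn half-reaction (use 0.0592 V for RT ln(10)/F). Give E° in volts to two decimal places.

-0.76 V

E°cell = (0.0592/n)·log K = (0.0592/6)(229.1) = +2.260 V.
Since Au³⁺/Au is the cathode and Zn²⁺/Zn the anode, E°cell = E°(Au³⁺/Au) − E°(Zn²⁺/Zn).
So E°(Zn²⁺/Zn) = E°(Au³⁺/Au) − E°cell = (+1.50) − (+2.260) = -0.76 V.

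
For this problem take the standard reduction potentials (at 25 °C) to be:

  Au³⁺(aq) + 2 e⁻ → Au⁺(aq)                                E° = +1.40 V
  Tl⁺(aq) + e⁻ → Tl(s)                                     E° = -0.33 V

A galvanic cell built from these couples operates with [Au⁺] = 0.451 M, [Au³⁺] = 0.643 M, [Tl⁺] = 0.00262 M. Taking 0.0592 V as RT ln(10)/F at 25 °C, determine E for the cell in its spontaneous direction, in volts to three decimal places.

+1.887 V

Au³⁺/Au⁺ is the cathode (higher E°), Tl⁺/Tl the anode: E°cell = +1.40 − (-0.33) = +1.73 V, n = 2.
Overall: Au³⁺(aq) + 2 Tl(s) → Au⁺(aq) + 2 Tl⁺(aq)
Q = [Au⁺]·[Tl⁺]^2 / ([Au³⁺]); log Q = -5.317.
E = E° − (0.0592/n) log Q = +1.73 − (0.0592/2)(-5.317) = +1.887 V.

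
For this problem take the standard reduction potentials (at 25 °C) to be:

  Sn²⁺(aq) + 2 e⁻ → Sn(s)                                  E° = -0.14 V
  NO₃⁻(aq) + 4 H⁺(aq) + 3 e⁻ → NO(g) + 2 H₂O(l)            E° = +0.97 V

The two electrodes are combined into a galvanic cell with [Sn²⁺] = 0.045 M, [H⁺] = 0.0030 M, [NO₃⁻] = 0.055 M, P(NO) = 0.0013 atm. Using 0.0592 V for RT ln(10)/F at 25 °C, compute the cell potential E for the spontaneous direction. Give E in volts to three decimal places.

NO₃⁻/NO is the cathode (higher E°), Sn²⁺/Sn the anode: E°cell = +0.97 − (-0.14) = +1.11 V, n = 6.
Overall: 2 NO₃⁻(aq) + 8 H⁺(aq) + 3 Sn(s) → 2 NO(g) + 4 H₂O(l) + 3 Sn²⁺(aq)
Q = P(NO)^2·[Sn²⁺]^3 / ([NO₃⁻]^2·[H⁺]^8); log Q = 12.890.
E = E° − (0.0592/n) log Q = +1.11 − (0.0592/6)(12.890) = +0.983 V.

+0.983 V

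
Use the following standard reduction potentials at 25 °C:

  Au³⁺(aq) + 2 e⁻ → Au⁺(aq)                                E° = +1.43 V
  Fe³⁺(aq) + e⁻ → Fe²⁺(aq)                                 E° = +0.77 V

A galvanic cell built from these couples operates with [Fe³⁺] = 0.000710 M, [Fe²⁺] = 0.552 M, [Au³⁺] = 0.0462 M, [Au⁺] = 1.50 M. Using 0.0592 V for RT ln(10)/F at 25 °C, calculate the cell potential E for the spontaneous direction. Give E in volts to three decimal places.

+0.786 V

Au³⁺/Au⁺ is the cathode (higher E°), Fe³⁺/Fe²⁺ the anode: E°cell = +1.43 − (+0.77) = +0.66 V, n = 2.
Overall: Au³⁺(aq) + 2 Fe²⁺(aq) → Au⁺(aq) + 2 Fe³⁺(aq)
Q = [Au⁺]·[Fe³⁺]^2 / ([Au³⁺]·[Fe²⁺]^2); log Q = -4.270.
E = E° − (0.0592/n) log Q = +0.66 − (0.0592/2)(-4.270) = +0.786 V.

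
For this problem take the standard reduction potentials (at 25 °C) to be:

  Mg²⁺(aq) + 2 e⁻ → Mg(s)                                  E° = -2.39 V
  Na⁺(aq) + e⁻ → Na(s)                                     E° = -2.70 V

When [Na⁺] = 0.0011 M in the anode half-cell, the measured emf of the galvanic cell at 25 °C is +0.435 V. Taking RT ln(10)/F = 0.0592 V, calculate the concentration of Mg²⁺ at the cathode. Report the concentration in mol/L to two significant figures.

Mg²⁺/Mg is the cathode, Na⁺/Na the anode: E°cell = +0.31 V, n = 2.
Overall reaction: Mg²⁺(aq) + 2 Na(s) → Mg(s) + 2 Na⁺(aq); Q = [Na⁺]^2/[Mg²⁺]^1.
From E = E° − (0.0592/n) log Q: log Q = (E° − E)·n/0.0592 = (+0.31 − (+0.435))·2/0.0592 = -4.2230.
So 1·log[Mg²⁺] = 2·log(0.0011) − log Q = -5.9172 − (-4.2230) = -1.6942; [Mg²⁺] = 10^(-1.6942) ≈ 0.020 M.

0.020 M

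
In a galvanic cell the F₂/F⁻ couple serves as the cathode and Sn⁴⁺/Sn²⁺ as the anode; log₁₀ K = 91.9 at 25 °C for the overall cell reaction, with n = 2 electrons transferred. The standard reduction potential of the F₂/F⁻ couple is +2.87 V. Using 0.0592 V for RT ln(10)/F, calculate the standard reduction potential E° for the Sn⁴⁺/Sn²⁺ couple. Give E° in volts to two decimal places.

+0.15 V

E°cell = (0.0592/n)·log K = (0.0592/2)(91.9) = +2.720 V.
Since F₂/F⁻ is the cathode and Sn⁴⁺/Sn²⁺ the anode, E°cell = E°(F₂/F⁻) − E°(Sn⁴⁺/Sn²⁺).
So E°(Sn⁴⁺/Sn²⁺) = E°(F₂/F⁻) − E°cell = (+2.87) − (+2.720) = +0.15 V.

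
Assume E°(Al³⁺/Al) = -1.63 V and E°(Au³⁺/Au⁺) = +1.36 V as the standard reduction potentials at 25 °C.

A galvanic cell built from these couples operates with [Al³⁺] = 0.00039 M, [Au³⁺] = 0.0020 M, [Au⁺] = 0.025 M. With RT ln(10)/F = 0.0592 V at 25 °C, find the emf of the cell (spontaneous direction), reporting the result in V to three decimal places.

+3.025 V

Au³⁺/Au⁺ is the cathode (higher E°), Al³⁺/Al the anode: E°cell = +1.36 − (-1.63) = +2.99 V, n = 6.
Overall: 3 Au³⁺(aq) + 2 Al(s) → 3 Au⁺(aq) + 2 Al³⁺(aq)
Q = [Au⁺]^3·[Al³⁺]^2 / ([Au³⁺]^3); log Q = -3.527.
E = E° − (0.0592/n) log Q = +2.99 − (0.0592/6)(-3.527) = +3.025 V.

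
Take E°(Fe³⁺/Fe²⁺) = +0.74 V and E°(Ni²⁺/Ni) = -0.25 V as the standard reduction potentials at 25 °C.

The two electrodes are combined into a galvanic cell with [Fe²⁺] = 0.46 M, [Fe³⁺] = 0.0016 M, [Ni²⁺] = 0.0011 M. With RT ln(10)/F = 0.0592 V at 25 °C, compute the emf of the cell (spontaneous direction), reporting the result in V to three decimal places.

+0.932 V

Fe³⁺/Fe²⁺ is the cathode (higher E°), Ni²⁺/Ni the anode: E°cell = +0.74 − (-0.25) = +0.99 V, n = 2.
Overall: 2 Fe³⁺(aq) + Ni(s) → 2 Fe²⁺(aq) + Ni²⁺(aq)
Q = [Fe²⁺]^2·[Ni²⁺] / ([Fe³⁺]^2); log Q = 1.959.
E = E° − (0.0592/n) log Q = +0.99 − (0.0592/2)(1.959) = +0.932 V.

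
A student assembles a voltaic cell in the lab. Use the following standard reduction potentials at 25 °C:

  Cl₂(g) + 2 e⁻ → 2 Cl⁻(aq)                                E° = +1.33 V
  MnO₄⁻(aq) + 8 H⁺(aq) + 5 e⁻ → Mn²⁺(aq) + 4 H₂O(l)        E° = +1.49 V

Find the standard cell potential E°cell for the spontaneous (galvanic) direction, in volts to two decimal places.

The MnO₄⁻/Mn²⁺ couple has the higher reduction potential, so it is the cathode; Cl₂/Cl⁻ is oxidised at the anode.
E°cell = E°(cathode) − E°(anode) = (+1.49) − (+1.33) = +0.16 V.

+0.16 V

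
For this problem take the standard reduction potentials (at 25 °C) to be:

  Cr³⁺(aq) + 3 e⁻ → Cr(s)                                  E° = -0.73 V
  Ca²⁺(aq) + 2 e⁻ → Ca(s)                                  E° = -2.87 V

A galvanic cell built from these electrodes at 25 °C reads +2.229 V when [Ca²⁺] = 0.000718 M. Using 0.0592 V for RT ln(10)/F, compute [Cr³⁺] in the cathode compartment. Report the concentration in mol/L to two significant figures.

0.62 M

Cr³⁺/Cr is the cathode, Ca²⁺/Ca the anode: E°cell = +2.14 V, n = 6.
Overall reaction: 2 Cr³⁺(aq) + 3 Ca(s) → 2 Cr(s) + 3 Ca²⁺(aq); Q = [Ca²⁺]^3/[Cr³⁺]^2.
From E = E° − (0.0592/n) log Q: log Q = (E° − E)·n/0.0592 = (+2.14 − (+2.229))·6/0.0592 = -9.0203.
So 2·log[Cr³⁺] = 3·log(0.000718) − log Q = -9.4316 − (-9.0203) = -0.4113; log[Cr³⁺] = -0.4113 / 2 = -0.2056; [Cr³⁺] = 10^(-0.2056) ≈ 0.62 M.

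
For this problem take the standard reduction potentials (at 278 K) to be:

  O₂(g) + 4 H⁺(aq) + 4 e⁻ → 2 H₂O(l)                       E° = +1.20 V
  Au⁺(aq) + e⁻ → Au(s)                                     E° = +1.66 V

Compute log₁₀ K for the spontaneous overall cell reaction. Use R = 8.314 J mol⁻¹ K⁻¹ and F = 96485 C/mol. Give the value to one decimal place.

33.4

Cathode: Au⁺/Au; anode: O₂/H₂O. E°cell = (+1.66) − (+1.20) = +0.46 V, with n = 4.
ΔG° = −nFE° = −RT ln K, so ln K = nFE°/(RT) = (4)(96485)(+0.46) / ((8.314)(278)) = 76.811.
log₁₀ K = 76.811 / ln 10 = 33.4.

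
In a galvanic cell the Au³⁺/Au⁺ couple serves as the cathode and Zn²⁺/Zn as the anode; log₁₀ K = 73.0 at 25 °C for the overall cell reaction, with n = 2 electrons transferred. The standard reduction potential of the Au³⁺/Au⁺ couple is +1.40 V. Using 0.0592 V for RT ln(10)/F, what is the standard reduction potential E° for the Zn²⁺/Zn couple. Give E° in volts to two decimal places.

-0.76 V

E°cell = (0.0592/n)·log K = (0.0592/2)(73.0) = +2.161 V.
Since Au³⁺/Au⁺ is the cathode and Zn²⁺/Zn the anode, E°cell = E°(Au³⁺/Au⁺) − E°(Zn²⁺/Zn).
So E°(Zn²⁺/Zn) = E°(Au³⁺/Au⁺) − E°cell = (+1.40) − (+2.161) = -0.76 V.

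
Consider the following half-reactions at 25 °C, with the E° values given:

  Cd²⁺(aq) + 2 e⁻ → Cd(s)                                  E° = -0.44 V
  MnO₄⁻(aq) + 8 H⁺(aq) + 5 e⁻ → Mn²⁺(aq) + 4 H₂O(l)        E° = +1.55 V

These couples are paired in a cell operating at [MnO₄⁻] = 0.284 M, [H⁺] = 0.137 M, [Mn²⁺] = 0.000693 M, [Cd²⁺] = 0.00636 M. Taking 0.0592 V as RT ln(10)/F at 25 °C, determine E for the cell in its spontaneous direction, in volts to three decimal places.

MnO₄⁻/Mn²⁺ is the cathode (higher E°), Cd²⁺/Cd the anode: E°cell = +1.55 − (-0.44) = +1.99 V, n = 10.
Overall: 2 MnO₄⁻(aq) + 16 H⁺(aq) + 5 Cd(s) → 2 Mn²⁺(aq) + 8 H₂O(l) + 5 Cd²⁺(aq)
Q = [Mn²⁺]^2·[Cd²⁺]^5 / ([MnO₄⁻]^2·[H⁺]^16); log Q = -2.395.
E = E° − (0.0592/n) log Q = +1.99 − (0.0592/10)(-2.395) = +2.004 V.

+2.004 V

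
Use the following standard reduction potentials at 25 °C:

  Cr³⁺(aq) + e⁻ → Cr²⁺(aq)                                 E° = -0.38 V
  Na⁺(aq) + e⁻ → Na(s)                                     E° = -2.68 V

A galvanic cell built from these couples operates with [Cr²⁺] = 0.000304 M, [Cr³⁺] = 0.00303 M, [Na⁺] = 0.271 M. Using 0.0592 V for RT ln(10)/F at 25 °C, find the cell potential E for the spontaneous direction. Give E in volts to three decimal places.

+2.393 V

Cr³⁺/Cr²⁺ is the cathode (higher E°), Na⁺/Na the anode: E°cell = -0.38 − (-2.68) = +2.30 V, n = 1.
Overall: Cr³⁺(aq) + Na(s) → Cr²⁺(aq) + Na⁺(aq)
Q = [Cr²⁺]·[Na⁺] / ([Cr³⁺]); log Q = -1.566.
E = E° − (0.0592/n) log Q = +2.30 − (0.0592/1)(-1.566) = +2.393 V.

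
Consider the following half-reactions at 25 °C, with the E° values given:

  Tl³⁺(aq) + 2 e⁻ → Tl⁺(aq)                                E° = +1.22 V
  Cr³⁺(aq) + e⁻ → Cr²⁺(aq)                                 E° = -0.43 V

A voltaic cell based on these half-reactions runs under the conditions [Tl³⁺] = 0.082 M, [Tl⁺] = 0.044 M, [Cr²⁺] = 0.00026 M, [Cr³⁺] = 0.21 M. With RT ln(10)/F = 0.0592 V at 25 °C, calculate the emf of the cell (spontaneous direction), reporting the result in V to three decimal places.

+1.486 V

Tl³⁺/Tl⁺ is the cathode (higher E°), Cr³⁺/Cr²⁺ the anode: E°cell = +1.22 − (-0.43) = +1.65 V, n = 2.
Overall: Tl³⁺(aq) + 2 Cr²⁺(aq) → Tl⁺(aq) + 2 Cr³⁺(aq)
Q = [Tl⁺]·[Cr³⁺]^2 / ([Tl³⁺]·[Cr²⁺]^2); log Q = 5.544.
E = E° − (0.0592/n) log Q = +1.65 − (0.0592/2)(5.544) = +1.486 V.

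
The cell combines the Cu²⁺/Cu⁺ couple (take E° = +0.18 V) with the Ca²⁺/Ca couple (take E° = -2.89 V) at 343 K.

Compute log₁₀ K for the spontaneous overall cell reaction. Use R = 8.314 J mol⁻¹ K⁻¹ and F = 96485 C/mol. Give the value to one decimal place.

90.2

Cathode: Cu²⁺/Cu⁺; anode: Ca²⁺/Ca. E°cell = (+0.18) − (-2.89) = +3.07 V, with n = 2.
ΔG° = −nFE° = −RT ln K, so ln K = nFE°/(RT) = (2)(96485)(+3.07) / ((8.314)(343)) = 207.742.
log₁₀ K = 207.742 / ln 10 = 90.2.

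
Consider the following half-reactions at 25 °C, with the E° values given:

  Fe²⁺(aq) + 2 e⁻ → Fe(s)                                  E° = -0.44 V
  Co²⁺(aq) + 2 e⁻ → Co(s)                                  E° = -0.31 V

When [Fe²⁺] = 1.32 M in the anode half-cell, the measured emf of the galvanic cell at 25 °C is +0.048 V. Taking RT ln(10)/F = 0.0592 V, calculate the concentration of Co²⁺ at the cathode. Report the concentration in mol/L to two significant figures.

Co²⁺/Co is the cathode, Fe²⁺/Fe the anode: E°cell = +0.13 V, n = 2.
Overall reaction: Co²⁺(aq) + Fe(s) → Co(s) + Fe²⁺(aq); Q = [Fe²⁺]^1/[Co²⁺]^1.
From E = E° − (0.0592/n) log Q: log Q = (E° − E)·n/0.0592 = (+0.13 − (+0.048))·2/0.0592 = 2.7703.
So 1·log[Co²⁺] = 1·log(1.32) − log Q = 0.1206 − (2.7703) = -2.6497; [Co²⁺] = 10^(-2.6497) ≈ 0.0022 M.

0.0022 M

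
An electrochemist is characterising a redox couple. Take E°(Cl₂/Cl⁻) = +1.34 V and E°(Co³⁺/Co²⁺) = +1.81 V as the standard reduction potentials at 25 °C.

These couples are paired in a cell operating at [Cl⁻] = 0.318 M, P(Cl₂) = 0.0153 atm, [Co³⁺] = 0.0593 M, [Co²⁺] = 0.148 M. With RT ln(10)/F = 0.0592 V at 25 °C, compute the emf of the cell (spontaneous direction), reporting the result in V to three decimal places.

+0.471 V

Co³⁺/Co²⁺ is the cathode (higher E°), Cl₂/Cl⁻ the anode: E°cell = +1.81 − (+1.34) = +0.47 V, n = 2.
Overall: 2 Co³⁺(aq) + 2 Cl⁻(aq) → 2 Co²⁺(aq) + Cl₂(g)
Q = [Co²⁺]^2·P(Cl₂) / ([Co³⁺]^2·[Cl⁻]^2); log Q = -0.026.
E = E° − (0.0592/n) log Q = +0.47 − (0.0592/2)(-0.026) = +0.471 V.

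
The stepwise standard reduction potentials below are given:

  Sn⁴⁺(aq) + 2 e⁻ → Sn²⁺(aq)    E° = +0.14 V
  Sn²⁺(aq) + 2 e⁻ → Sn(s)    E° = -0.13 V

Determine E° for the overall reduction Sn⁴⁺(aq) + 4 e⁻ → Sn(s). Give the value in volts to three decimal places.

Adding the free-energy changes (−nFE°) of the two steps gives −n₃FE°₃ = −n₁FE°₁ − n₂FE°₂.
E°₃ = (2×+0.14 + 2×-0.13) / 4 = (+0.020) / 4 = +0.005 V.

+0.005 V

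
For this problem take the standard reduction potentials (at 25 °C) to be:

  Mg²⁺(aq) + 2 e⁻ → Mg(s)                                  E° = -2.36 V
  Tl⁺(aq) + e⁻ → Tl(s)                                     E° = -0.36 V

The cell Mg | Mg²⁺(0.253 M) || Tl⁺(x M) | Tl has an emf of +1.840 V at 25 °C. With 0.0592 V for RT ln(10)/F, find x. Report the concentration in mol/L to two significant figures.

0.00100 M

Tl⁺/Tl is the cathode, Mg²⁺/Mg the anode: E°cell = +2.00 V, n = 2.
Overall reaction: 2 Tl⁺(aq) + Mg(s) → 2 Tl(s) + Mg²⁺(aq); Q = [Mg²⁺]^1/[Tl⁺]^2.
From E = E° − (0.0592/n) log Q: log Q = (E° − E)·n/0.0592 = (+2.00 − (+1.840))·2/0.0592 = 5.4054.
So 2·log[Tl⁺] = 1·log(0.253) − log Q = -0.5969 − (5.4054) = -6.0023; log[Tl⁺] = -6.0023 / 2 = -3.0011; [Tl⁺] = 10^(-3.0011) ≈ 0.00100 M.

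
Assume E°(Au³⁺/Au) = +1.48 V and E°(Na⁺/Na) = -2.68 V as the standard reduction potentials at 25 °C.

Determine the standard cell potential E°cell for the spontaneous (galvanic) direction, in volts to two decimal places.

+4.16 V

The Au³⁺/Au couple has the higher reduction potential, so it is the cathode; Na⁺/Na is oxidised at the anode.
E°cell = E°(cathode) − E°(anode) = (+1.48) − (-2.68) = +4.16 V.
Since E°cell > 0, the reaction is spontaneous under standard conditions.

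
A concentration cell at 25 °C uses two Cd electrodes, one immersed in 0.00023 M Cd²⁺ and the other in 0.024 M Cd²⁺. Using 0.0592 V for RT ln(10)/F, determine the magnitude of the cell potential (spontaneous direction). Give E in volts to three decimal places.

For a concentration cell E°cell = 0. The 0.024 M side is the cathode (reduction is favoured where [Cd²⁺] is higher).
With n = 2, E = −(0.0592/2) log([Cd²⁺]ₐₙ/[Cd²⁺]꜀ₐₜ) = −(0.0592/2) log(0.00023/0.024) = −(0.0592/2)(-2.018) = +0.060 V.

+0.060 V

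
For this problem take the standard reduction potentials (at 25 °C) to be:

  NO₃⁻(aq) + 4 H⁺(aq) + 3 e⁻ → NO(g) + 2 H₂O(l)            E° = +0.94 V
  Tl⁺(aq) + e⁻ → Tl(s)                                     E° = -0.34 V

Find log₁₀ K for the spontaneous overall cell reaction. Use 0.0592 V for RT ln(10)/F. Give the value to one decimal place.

Cathode: NO₃⁻/NO; anode: Tl⁺/Tl. E°cell = +1.28 V, n = 3.
log K = nE°cell / 0.0592 = (3)(+1.28) / 0.0592 = 64.9.

64.9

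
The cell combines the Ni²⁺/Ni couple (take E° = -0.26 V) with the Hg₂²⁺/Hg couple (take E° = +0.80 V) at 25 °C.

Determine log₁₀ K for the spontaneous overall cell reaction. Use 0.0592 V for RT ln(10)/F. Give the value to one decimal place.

35.8

Cathode: Hg₂²⁺/Hg; anode: Ni²⁺/Ni. E°cell = +1.06 V, n = 2.
log K = nE°cell / 0.0592 = (2)(+1.06) / 0.0592 = 35.8.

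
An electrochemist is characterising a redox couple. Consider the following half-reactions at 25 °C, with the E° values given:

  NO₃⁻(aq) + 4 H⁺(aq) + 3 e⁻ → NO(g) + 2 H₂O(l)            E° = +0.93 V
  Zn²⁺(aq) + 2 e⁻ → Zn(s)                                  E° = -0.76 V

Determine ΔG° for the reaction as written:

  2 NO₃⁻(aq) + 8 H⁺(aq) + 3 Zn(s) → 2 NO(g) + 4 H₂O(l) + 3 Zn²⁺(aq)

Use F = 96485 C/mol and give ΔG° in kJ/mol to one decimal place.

As written, NO₃⁻/NO is reduced (cathode) and Zn²⁺/Zn is oxidised (anode), so E°cell = (+0.93) − (-0.76) = +1.69 V.
Balancing electrons gives n = 6.
ΔG° = −nFE° = −(6)(96485)(+1.69) = -978,358 J = -978.4 kJ/mol.

-978.4 kJ/mol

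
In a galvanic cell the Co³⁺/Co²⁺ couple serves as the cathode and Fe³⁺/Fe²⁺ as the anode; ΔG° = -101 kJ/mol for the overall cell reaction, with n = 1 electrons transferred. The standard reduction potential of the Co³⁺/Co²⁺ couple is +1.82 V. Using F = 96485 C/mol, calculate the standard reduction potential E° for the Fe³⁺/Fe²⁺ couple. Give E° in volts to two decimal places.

E°cell = −ΔG°/(nF) = −(-101×10³)/((1)(96485)) = +1.047 V.
Since Co³⁺/Co²⁺ is the cathode and Fe³⁺/Fe²⁺ the anode, E°cell = E°(Co³⁺/Co²⁺) − E°(Fe³⁺/Fe²⁺).
So E°(Fe³⁺/Fe²⁺) = E°(Co³⁺/Co²⁺) − E°cell = (+1.82) − (+1.047) = +0.77 V.

+0.77 V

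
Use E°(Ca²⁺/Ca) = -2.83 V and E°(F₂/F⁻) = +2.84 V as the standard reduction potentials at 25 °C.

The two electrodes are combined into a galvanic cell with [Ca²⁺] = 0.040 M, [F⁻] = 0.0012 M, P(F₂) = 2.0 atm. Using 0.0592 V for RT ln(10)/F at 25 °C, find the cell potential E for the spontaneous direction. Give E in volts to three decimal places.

F₂/F⁻ is the cathode (higher E°), Ca²⁺/Ca the anode: E°cell = +2.84 − (-2.83) = +5.67 V, n = 2.
Overall: F₂(g) + Ca(s) → 2 F⁻(aq) + Ca²⁺(aq)
Q = [F⁻]^2·[Ca²⁺] / (P(F₂)); log Q = -7.541.
E = E° − (0.0592/n) log Q = +5.67 − (0.0592/2)(-7.541) = +5.893 V.

+5.893 V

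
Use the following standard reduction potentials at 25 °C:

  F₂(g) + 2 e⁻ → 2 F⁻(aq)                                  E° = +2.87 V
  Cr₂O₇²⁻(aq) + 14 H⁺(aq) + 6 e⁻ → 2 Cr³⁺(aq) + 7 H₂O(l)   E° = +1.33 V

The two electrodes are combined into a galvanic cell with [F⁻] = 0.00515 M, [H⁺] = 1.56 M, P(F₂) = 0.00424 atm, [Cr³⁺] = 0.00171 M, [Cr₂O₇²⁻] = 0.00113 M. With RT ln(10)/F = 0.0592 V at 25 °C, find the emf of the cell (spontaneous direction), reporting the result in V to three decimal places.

F₂/F⁻ is the cathode (higher E°), Cr₂O₇²⁻/Cr³⁺ the anode: E°cell = +2.87 − (+1.33) = +1.54 V, n = 6.
Overall: 3 F₂(g) + 2 Cr³⁺(aq) + 7 H₂O(l) → 6 F⁻(aq) + Cr₂O₇²⁻(aq) + 14 H⁺(aq)
Q = [F⁻]^6·[Cr₂O₇²⁻]·[H⁺]^14 / (P(F₂)^3·[Cr³⁺]^2); log Q = -1.320.
E = E° − (0.0592/n) log Q = +1.54 − (0.0592/6)(-1.320) = +1.553 V.

+1.553 V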